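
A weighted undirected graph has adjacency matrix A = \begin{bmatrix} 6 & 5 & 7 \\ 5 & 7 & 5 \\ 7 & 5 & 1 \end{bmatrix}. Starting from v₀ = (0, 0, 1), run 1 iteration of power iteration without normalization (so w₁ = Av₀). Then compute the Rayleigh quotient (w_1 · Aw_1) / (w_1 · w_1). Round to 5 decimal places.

λ ≈ 12.90667

w1 = Av₀ = (6·0 + 5·0 + 7·1; 5·0 + 7·0 + 5·1; 7·0 + 5·0 + 1·1) = (7, 5, 1)
Aw1 = (74, 75, 75)
w1·Aw1 = 7·74 + 5·75 + 1·75 = 968; w1·w1 = 7·7 + 5·5 + 1·1 = 75
λ ≈ 968/75 = 12.90667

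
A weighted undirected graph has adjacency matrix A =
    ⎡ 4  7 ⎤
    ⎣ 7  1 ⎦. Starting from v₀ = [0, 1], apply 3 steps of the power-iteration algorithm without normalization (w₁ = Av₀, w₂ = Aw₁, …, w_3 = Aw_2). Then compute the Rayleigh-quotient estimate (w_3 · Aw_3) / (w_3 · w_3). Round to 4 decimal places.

w1 = Av₀ = (4·0 + 7·1; 7·0 + 1·1) = (7, 1)
w2 = Aw1 = (4·7 + 7·1; 7·7 + 1·1) = (35, 50)
w3 = Aw2 = (490, 295)
Aw3 = (4025, 3725)
w3·Aw3 = 490·4025 + 295·3725 = 3071125; w3·w3 = 490·490 + 295·295 = 327125
λ ≈ 3071125/327125 = 9.3882

λ ≈ 9.3882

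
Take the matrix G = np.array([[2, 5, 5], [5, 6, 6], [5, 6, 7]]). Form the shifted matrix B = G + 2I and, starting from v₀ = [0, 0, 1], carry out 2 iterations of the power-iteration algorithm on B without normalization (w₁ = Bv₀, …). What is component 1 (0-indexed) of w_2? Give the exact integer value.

127

B = G + 2I has rows (4, 5, 5); (5, 8, 6); (5, 6, 9)
w1 = Bv₀ = (4·0 + 5·0 + 5·1; 5·0 + 8·0 + 6·1; 5·0 + 6·0 + 9·1) = (5, 6, 9)
w2 = Bw1 = (4·5 + 5·6 + 5·9; 5·5 + 8·6 + 6·9; 5·5 + 6·6 + 9·9) = (95, 127, 142)
Requested component of w2: 127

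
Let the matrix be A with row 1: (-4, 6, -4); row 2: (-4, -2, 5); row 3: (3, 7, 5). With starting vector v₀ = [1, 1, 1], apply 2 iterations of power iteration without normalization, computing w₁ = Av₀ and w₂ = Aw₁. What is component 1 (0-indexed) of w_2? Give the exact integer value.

85

w1 = Av₀ = ((-4)·1 + 6·1 + (-4)·1; (-4)·1 + (-2)·1 + 5·1; 3·1 + 7·1 + 5·1) = (-2, -1, 15)
w2 = Aw1 = ((-4)·(-2) + 6·(-1) + (-4)·15; (-4)·(-2) + (-2)·(-1) + 5·15; 3·(-2) + 7·(-1) + 5·15) = (-58, 85, 62)
The requested component of w2 is 85.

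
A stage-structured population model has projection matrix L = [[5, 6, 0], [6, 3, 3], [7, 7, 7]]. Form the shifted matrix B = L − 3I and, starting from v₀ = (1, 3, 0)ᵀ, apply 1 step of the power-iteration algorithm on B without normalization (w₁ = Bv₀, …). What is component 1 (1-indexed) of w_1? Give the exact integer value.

20

B = L − 3I has rows (2, 6, 0); (6, 0, 3); (7, 7, 4)
w1 = Bv₀ = (20, 6, 28)
Requested component of w1: 20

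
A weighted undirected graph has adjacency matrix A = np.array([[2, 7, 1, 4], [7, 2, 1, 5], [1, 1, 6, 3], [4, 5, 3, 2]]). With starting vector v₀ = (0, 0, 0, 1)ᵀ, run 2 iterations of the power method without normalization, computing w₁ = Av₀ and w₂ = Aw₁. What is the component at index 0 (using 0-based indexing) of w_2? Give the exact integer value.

w1 = Av₀ = (2·0 + 7·0 + 1·0 + 4·1; 7·0 + 2·0 + 1·0 + 5·1; 1·0 + 1·0 + 6·0 + 3·1; 4·0 + 5·0 + 3·0 + 2·1) = (4, 5, 3, 2)
w2 = Aw1 = (2·4 + 7·5 + 1·3 + 4·2; 7·4 + 2·5 + 1·3 + 5·2; 1·4 + 1·5 + 6·3 + 3·2; 4·4 + 5·5 + 3·3 + 2·2) = (54, 51, 33, 54)
The requested component of w2 is 54.

54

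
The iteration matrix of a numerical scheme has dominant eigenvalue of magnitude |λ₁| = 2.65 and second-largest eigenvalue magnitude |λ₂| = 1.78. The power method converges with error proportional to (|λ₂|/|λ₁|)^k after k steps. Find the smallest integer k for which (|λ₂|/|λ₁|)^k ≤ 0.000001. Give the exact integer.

35

|λ₂/λ₁| = 1.78/2.65 = 0.67170
Need k ≥ ln(0.000001) / ln(0.67170) = -13.8155 / -0.3979 ≈ 34.717
Smallest integer k satisfying the bound: 35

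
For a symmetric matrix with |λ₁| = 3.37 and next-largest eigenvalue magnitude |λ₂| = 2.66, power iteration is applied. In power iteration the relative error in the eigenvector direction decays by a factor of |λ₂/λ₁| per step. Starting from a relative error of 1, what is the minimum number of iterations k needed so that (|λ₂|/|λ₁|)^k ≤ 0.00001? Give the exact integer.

49

|λ₂/λ₁| = 2.66/3.37 = 0.78932
Need k ≥ ln(0.00001) / ln(0.78932) = -11.5129 / -0.2366 ≈ 48.663
Smallest integer k satisfying the bound: 49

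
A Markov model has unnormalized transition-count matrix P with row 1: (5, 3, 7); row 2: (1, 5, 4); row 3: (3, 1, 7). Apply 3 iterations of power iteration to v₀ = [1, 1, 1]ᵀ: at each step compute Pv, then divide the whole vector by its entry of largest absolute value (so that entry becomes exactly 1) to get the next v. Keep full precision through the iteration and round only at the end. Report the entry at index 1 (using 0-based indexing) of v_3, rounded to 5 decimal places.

Pv0 = (15.000000, 10.000000, 11.000000); divide by 15.000000 → v1 = (1.000000, 0.666667, 0.733333)
Pv1 = (12.133333, 7.266667, 8.800000); divide by 12.133333 → v2 = (1.000000, 0.598901, 0.725275)
Pv2 = (11.873626, 6.895604, 8.675824); divide by 11.873626 → v3 = (1.000000, 0.580750, 0.730680)
Requested entry of v3: 1255/2161 = 0.58075

0.58075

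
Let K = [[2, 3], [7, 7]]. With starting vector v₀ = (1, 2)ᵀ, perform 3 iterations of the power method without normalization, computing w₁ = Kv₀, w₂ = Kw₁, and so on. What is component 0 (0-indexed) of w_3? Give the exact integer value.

w1 = Kv₀ = (2·1 + 3·2; 7·1 + 7·2) = (8, 21)
w2 = Kw1 = (2·8 + 3·21; 7·8 + 7·21) = (79, 203)
w3 = Kw2 = (767, 1974)
The requested component of w3 is 767.

767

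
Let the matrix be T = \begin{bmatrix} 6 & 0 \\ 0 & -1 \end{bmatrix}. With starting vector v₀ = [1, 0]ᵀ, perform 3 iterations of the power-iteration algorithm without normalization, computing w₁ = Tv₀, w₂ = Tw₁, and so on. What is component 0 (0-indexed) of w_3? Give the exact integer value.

w1 = Tv₀ = (6·1 + 0·0; 0·1 + (-1)·0) = (6, 0)
w2 = Tw1 = (6·6 + 0·0; 0·6 + (-1)·0) = (36, 0)
w3 = Tw2 = (216, 0)
The requested component of w3 is 216.

216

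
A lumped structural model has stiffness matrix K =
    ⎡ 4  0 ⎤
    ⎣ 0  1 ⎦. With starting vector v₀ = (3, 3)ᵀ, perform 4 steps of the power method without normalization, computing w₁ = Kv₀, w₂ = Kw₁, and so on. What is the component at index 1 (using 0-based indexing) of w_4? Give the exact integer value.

3

w1 = Kv₀ = (4·3 + 0·3; 0·3 + 1·3) = (12, 3)
w2 = Kw1 = (4·12 + 0·3; 0·12 + 1·3) = (48, 3)
w3 = Kw2 = (192, 3)
w4 = Kw3 = (768, 3)
The requested component of w4 is 3.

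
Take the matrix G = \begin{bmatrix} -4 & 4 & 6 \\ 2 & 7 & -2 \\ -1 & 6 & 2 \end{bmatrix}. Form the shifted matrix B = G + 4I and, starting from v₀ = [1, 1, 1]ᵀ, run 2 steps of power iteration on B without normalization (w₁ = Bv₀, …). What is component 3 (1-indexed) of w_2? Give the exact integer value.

122

B = G + 4I has rows (0, 4, 6); (2, 11, -2); (-1, 6, 6)
w1 = Bv₀ = (10, 11, 11)
w2 = Bw1 = (110, 119, 122)
Requested component of w2: 122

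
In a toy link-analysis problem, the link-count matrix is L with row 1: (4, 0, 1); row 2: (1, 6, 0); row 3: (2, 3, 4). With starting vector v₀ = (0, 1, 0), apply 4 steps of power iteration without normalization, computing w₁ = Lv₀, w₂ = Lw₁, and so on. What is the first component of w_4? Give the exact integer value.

402

w1 = Lv₀ = (4·0 + 0·1 + 1·0; 1·0 + 6·1 + 0·0; 2·0 + 3·1 + 4·0) = (0, 6, 3)
w2 = Lw1 = (4·0 + 0·6 + 1·3; 1·0 + 6·6 + 0·3; 2·0 + 3·6 + 4·3) = (3, 36, 30)
w3 = Lw2 = (42, 219, 234)
w4 = Lw3 = (402, 1356, 1677)
The requested component of w4 is 402.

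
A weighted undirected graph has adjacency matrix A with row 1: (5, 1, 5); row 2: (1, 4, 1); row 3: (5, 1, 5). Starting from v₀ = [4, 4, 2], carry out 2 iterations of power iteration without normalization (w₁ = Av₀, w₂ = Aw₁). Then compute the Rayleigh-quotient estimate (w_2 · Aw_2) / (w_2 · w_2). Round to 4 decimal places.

10.2789

w1 = Av₀ = (34, 22, 34)
w2 = Aw1 = (362, 156, 362)
Aw2 = (3776, 1348, 3776)
w2·Aw2 = 362·3776 + 156·1348 + 362·3776 = 2944112; w2·w2 = 362·362 + 156·156 + 362·362 = 286424
λ ≈ 2944112/286424 = 10.2789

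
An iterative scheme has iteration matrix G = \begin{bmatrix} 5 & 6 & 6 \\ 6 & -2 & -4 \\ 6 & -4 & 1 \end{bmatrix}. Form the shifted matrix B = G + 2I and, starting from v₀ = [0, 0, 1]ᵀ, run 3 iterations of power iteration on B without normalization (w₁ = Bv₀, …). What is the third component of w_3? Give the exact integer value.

303

B = G + 2I has rows (7, 6, 6); (6, 0, -4); (6, -4, 3)
w1 = Bv₀ = (7·0 + 6·0 + 6·1; 6·0 + 0·0 + (-4)·1; 6·0 + (-4)·0 + 3·1) = (6, -4, 3)
w2 = Bw1 = (7·6 + 6·(-4) + 6·3; 6·6 + 0·(-4) + (-4)·3; 6·6 + (-4)·(-4) + 3·3) = (36, 24, 61)
w3 = Bw2 = (762, -28, 303)
Requested component of w3: 303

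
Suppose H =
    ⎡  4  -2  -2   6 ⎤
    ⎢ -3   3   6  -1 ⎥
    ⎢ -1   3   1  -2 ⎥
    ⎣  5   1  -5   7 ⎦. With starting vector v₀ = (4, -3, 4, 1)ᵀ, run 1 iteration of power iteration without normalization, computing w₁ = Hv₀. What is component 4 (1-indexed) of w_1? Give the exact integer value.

w1 = Hv₀ = (4·4 + (-2)·(-3) + (-2)·4 + 6·1; (-3)·4 + 3·(-3) + 6·4 + (-1)·1; (-1)·4 + 3·(-3) + 1·4 + (-2)·1; 5·4 + 1·(-3) + (-5)·4 + 7·1) = (20, 2, -11, 4)
The requested component of w1 is 4.

4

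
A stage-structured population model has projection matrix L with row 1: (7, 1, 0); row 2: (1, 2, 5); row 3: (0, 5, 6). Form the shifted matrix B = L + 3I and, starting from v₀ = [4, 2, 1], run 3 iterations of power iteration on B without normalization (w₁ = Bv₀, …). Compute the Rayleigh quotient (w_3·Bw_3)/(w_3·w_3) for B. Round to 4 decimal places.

μ ≈ 11.7769

B = L + 3I has rows (10, 1, 0); (1, 5, 5); (0, 5, 9)
w1 = Bv₀ = (10·4 + 1·2 + 0·1; 1·4 + 5·2 + 5·1; 0·4 + 5·2 + 9·1) = (42, 19, 19)
w2 = Bw1 = (10·42 + 1·19 + 0·19; 1·42 + 5·19 + 5·19; 0·42 + 5·19 + 9·19) = (439, 232, 266)
w3 = Bw2 = (4622, 2929, 3554)
Bw3 = (49149, 37037, 46631)
w3·Bw3 = 501374625; w3·w3 = 42572841; μ ≈ 501374625/42572841 = 11.7769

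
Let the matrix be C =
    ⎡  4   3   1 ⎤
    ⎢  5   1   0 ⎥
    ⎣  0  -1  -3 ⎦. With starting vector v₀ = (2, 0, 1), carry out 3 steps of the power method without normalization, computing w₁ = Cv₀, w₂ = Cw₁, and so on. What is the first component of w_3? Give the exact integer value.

w1 = Cv₀ = (4·2 + 3·0 + 1·1; 5·2 + 1·0 + 0·1; 0·2 + (-1)·0 + (-3)·1) = (9, 10, -3)
w2 = Cw1 = (4·9 + 3·10 + 1·(-3); 5·9 + 1·10 + 0·(-3); 0·9 + (-1)·10 + (-3)·(-3)) = (63, 55, -1)
w3 = Cw2 = (416, 370, -52)
The requested component of w3 is 416.

416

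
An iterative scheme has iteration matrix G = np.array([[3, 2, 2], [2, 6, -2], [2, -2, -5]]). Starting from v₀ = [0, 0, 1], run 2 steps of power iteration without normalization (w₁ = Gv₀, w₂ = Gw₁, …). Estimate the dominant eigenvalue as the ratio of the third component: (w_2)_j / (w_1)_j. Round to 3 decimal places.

-6.600

w1 = Gv₀ = (3·0 + 2·0 + 2·1; 2·0 + 6·0 + (-2)·1; 2·0 + (-2)·0 + (-5)·1) = (2, -2, -5)
w2 = Gw1 = (3·2 + 2·(-2) + 2·(-5); 2·2 + 6·(-2) + (-2)·(-5); 2·2 + (-2)·(-2) + (-5)·(-5)) = (-8, 2, 33)
Ratio at component: 33 / -5 = -6.600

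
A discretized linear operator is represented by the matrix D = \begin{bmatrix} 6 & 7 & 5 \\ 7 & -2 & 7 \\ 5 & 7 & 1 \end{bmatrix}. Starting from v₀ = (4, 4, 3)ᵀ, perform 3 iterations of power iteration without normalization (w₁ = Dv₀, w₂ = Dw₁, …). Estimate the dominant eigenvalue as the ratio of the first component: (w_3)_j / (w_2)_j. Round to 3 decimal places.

λ ≈ 15.082

w1 = Dv₀ = (67, 41, 51)
w2 = Dw1 = (944, 744, 673)
w3 = Dw2 = (14237, 9831, 10601)
Ratio at component: 14237 / 944 = 15.082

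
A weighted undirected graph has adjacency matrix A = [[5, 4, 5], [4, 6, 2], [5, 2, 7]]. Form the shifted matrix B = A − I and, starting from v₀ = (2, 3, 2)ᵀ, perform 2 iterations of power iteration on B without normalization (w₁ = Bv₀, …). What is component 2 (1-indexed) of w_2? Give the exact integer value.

311

B = A − I has rows (4, 4, 5); (4, 5, 2); (5, 2, 6)
w1 = Bv₀ = (4·2 + 4·3 + 5·2; 4·2 + 5·3 + 2·2; 5·2 + 2·3 + 6·2) = (30, 27, 28)
w2 = Bw1 = (4·30 + 4·27 + 5·28; 4·30 + 5·27 + 2·28; 5·30 + 2·27 + 6·28) = (368, 311, 372)
Requested component of w2: 311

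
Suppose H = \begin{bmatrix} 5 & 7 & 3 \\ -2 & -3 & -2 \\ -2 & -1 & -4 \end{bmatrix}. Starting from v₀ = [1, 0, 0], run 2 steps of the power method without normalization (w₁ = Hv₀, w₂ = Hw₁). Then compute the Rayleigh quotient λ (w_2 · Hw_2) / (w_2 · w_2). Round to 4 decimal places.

λ ≈ 5.0000

w1 = Hv₀ = (5·1 + 7·0 + 3·0; (-2)·1 + (-3)·0 + (-2)·0; (-2)·1 + (-1)·0 + (-4)·0) = (5, -2, -2)
w2 = Hw1 = (5·5 + 7·(-2) + 3·(-2); (-2)·5 + (-3)·(-2) + (-2)·(-2); (-2)·5 + (-1)·(-2) + (-4)·(-2)) = (5, 0, 0)
Hw2 = (25, -10, -10)
w2·Hw2 = 5·25 + 0·(-10) + 0·(-10) = 125; w2·w2 = 5·5 + 0·0 + 0·0 = 25
λ ≈ 125/25 = 5.0000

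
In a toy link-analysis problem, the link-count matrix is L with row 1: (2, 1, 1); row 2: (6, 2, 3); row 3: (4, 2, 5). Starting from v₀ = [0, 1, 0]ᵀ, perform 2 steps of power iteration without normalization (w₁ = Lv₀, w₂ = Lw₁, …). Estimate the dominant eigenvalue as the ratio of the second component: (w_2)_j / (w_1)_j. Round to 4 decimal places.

λ ≈ 8.0000

w1 = Lv₀ = (2·0 + 1·1 + 1·0; 6·0 + 2·1 + 3·0; 4·0 + 2·1 + 5·0) = (1, 2, 2)
w2 = Lw1 = (2·1 + 1·2 + 1·2; 6·1 + 2·2 + 3·2; 4·1 + 2·2 + 5·2) = (6, 16, 18)
Ratio at component: 16 / 2 = 8.0000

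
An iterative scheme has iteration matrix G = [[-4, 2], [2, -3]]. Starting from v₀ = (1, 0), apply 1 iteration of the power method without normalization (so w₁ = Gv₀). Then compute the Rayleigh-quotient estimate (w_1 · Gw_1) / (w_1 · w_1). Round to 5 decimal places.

w1 = Gv₀ = ((-4)·1 + 2·0; 2·1 + (-3)·0) = (-4, 2)
Gw1 = (20, -14)
w1·Gw1 = (-4)·20 + 2·(-14) = -108; w1·w1 = (-4)·(-4) + 2·2 = 20
λ ≈ -108/20 = -5.40000

-5.40000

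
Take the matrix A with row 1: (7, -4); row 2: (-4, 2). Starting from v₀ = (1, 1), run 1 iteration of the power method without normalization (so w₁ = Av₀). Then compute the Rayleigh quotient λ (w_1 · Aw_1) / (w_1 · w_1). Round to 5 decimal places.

w1 = Av₀ = (7·1 + (-4)·1; (-4)·1 + 2·1) = (3, -2)
Aw1 = (29, -16)
w1·Aw1 = 3·29 + (-2)·(-16) = 119; w1·w1 = 3·3 + (-2)·(-2) = 13
λ ≈ 119/13 = 9.15385

9.15385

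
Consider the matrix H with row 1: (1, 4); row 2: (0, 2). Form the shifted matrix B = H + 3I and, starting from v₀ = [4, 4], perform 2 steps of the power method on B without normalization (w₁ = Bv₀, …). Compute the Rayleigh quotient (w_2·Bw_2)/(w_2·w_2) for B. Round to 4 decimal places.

B = H + 3I has rows (4, 4); (0, 5)
w1 = Bv₀ = (32, 20)
w2 = Bw1 = (208, 100)
Bw2 = (1232, 500)
w2·Bw2 = 306256; w2·w2 = 53264; μ ≈ 306256/53264 = 5.7498

5.7498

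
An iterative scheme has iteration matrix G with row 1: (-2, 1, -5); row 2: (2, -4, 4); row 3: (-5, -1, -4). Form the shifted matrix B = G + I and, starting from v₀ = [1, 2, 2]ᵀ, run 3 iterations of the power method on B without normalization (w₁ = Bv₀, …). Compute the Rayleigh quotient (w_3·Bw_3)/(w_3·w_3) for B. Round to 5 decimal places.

μ ≈ -7.26496

B = G + I has rows (-1, 1, -5); (2, -3, 4); (-5, -1, -3)
w1 = Bv₀ = ((-1)·1 + 1·2 + (-5)·2; 2·1 + (-3)·2 + 4·2; (-5)·1 + (-1)·2 + (-3)·2) = (-9, 4, -13)
w2 = Bw1 = ((-1)·(-9) + 1·4 + (-5)·(-13); 2·(-9) + (-3)·4 + 4·(-13); (-5)·(-9) + (-1)·4 + (-3)·(-13)) = (78, -82, 80)
w3 = Bw2 = (-560, 722, -548)
Bw3 = (4022, -5478, 3722)
w3·Bw3 = -8247092; w3·w3 = 1135188; μ ≈ -8247092/1135188 = -7.26496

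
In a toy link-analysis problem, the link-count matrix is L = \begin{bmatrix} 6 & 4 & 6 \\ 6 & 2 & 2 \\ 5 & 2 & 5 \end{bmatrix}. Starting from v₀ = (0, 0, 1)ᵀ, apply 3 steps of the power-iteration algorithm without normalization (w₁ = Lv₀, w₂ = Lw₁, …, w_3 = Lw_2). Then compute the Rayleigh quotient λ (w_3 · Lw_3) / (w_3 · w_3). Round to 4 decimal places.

13.2754

w1 = Lv₀ = (6·0 + 4·0 + 6·1; 6·0 + 2·0 + 2·1; 5·0 + 2·0 + 5·1) = (6, 2, 5)
w2 = Lw1 = (6·6 + 4·2 + 6·5; 6·6 + 2·2 + 2·5; 5·6 + 2·2 + 5·5) = (74, 50, 59)
w3 = Lw2 = (998, 662, 765)
Lw3 = (13226, 8842, 10139)
w3·Lw3 = 998·13226 + 662·8842 + 765·10139 = 26809287; w3·w3 = 998·998 + 662·662 + 765·765 = 2019473
λ ≈ 26809287/2019473 = 13.2754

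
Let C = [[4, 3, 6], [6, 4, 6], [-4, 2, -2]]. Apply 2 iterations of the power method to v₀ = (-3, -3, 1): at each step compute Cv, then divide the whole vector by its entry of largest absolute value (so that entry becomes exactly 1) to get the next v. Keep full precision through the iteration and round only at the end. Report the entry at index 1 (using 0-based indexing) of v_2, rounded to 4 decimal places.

1.0000

Cv0 = (-15.00000, -24.00000, 4.00000); divide by -24.00000 → v1 = (0.62500, 1.00000, -0.16667)
Cv1 = (4.50000, 6.75000, -0.16667); divide by 6.75000 → v2 = (0.66667, 1.00000, -0.02469)
Requested entry of v2: -162/-162 = 1.0000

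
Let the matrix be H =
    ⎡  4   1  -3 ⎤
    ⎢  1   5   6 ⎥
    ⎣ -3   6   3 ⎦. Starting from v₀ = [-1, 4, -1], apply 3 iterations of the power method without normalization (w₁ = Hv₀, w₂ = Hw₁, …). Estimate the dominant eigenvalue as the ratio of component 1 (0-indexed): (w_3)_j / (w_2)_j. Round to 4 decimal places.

w1 = Hv₀ = (3, 13, 24)
w2 = Hw1 = (-47, 212, 141)
w3 = Hw2 = (-399, 1859, 1836)
Ratio at component: 1859 / 212 = 8.7689

λ ≈ 8.7689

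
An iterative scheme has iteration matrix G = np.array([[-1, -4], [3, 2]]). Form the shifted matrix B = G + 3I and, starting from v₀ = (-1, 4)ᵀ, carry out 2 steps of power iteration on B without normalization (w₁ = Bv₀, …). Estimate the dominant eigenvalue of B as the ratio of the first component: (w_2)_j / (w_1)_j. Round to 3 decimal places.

5.778

B = G + 3I has rows (2, -4); (3, 5)
w1 = Bv₀ = (-18, 17)
w2 = Bw1 = (-104, 31)
Ratio: -104/-18 = 5.778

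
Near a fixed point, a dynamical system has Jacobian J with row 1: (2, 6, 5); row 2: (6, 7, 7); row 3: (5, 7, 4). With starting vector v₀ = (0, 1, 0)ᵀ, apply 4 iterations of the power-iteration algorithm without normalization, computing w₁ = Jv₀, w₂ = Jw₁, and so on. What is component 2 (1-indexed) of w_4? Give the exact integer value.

37326

w1 = Jv₀ = (2·0 + 6·1 + 5·0; 6·0 + 7·1 + 7·0; 5·0 + 7·1 + 4·0) = (6, 7, 7)
w2 = Jw1 = (2·6 + 6·7 + 5·7; 6·6 + 7·7 + 7·7; 5·6 + 7·7 + 4·7) = (89, 134, 107)
w3 = Jw2 = (1517, 2221, 1811)
w4 = Jw3 = (25415, 37326, 30376)
The requested component of w4 is 37326.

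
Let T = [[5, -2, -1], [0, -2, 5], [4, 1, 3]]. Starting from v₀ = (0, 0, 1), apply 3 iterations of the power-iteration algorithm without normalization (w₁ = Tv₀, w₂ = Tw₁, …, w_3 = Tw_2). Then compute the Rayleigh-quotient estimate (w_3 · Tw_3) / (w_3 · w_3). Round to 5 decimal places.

4.88002

w1 = Tv₀ = (-1, 5, 3)
w2 = Tw1 = (-18, 5, 10)
w3 = Tw2 = (-110, 40, -37)
Tw3 = (-593, -265, -511)
w3·Tw3 = (-110)·(-593) + 40·(-265) + (-37)·(-511) = 73537; w3·w3 = (-110)·(-110) + 40·40 + (-37)·(-37) = 15069
λ ≈ 73537/15069 = 4.88002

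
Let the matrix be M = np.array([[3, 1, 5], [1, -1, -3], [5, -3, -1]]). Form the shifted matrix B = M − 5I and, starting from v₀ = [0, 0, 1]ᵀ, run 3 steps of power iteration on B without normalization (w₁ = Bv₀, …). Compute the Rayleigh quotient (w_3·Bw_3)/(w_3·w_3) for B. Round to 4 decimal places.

B = M − 5I has rows (-2, 1, 5); (1, -6, -3); (5, -3, -6)
w1 = Bv₀ = (5, -3, -6)
w2 = Bw1 = (-43, 41, 70)
w3 = Bw2 = (477, -499, -758)
Bw3 = (-5243, 5745, 8430)
w3·Bw3 = -11757606; w3·w3 = 1051094; μ ≈ -11757606/1051094 = -11.1861

μ ≈ -11.1861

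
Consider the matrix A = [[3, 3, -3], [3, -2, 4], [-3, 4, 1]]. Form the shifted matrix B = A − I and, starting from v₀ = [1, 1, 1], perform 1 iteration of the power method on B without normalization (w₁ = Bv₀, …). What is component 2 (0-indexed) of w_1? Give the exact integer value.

1

B = A − I has rows (2, 3, -3); (3, -3, 4); (-3, 4, 0)
w1 = Bv₀ = (2·1 + 3·1 + (-3)·1; 3·1 + (-3)·1 + 4·1; (-3)·1 + 4·1 + 0·1) = (2, 4, 1)
Requested component of w1: 1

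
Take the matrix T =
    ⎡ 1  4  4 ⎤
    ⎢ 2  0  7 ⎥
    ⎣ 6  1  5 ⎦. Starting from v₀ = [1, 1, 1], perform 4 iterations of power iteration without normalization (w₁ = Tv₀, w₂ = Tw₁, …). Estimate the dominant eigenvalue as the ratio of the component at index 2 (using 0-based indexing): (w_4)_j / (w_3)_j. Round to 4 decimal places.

λ ≈ 10.4941

w1 = Tv₀ = (1·1 + 4·1 + 4·1; 2·1 + 0·1 + 7·1; 6·1 + 1·1 + 5·1) = (9, 9, 12)
w2 = Tw1 = (1·9 + 4·9 + 4·12; 2·9 + 0·9 + 7·12; 6·9 + 1·9 + 5·12) = (93, 102, 123)
w3 = Tw2 = (993, 1047, 1275)
w4 = Tw3 = (10281, 10911, 13380)
Ratio at component: 13380 / 1275 = 10.4941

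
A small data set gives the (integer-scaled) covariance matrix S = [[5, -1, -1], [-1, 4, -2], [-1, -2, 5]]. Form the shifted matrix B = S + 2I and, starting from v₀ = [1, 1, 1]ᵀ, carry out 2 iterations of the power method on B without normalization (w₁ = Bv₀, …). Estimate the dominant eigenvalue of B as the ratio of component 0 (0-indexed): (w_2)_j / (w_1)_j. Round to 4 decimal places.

μ ≈ 5.6000

B = S + 2I has rows (7, -1, -1); (-1, 6, -2); (-1, -2, 7)
w1 = Bv₀ = (5, 3, 4)
w2 = Bw1 = (28, 5, 17)
Ratio: 28/5 = 5.6000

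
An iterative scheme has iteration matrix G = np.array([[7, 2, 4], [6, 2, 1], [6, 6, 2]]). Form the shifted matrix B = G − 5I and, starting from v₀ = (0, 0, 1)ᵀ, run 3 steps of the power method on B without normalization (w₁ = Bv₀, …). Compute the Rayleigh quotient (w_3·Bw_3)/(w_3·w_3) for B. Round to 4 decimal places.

-0.2449

B = G − 5I has rows (2, 2, 4); (6, -3, 1); (6, 6, -3)
w1 = Bv₀ = (2·0 + 2·0 + 4·1; 6·0 + (-3)·0 + 1·1; 6·0 + 6·0 + (-3)·1) = (4, 1, -3)
w2 = Bw1 = (2·4 + 2·1 + 4·(-3); 6·4 + (-3)·1 + 1·(-3); 6·4 + 6·1 + (-3)·(-3)) = (-2, 18, 39)
w3 = Bw2 = (188, -27, -21)
Bw3 = (238, 1188, 1029)
w3·Bw3 = -8941; w3·w3 = 36514; μ ≈ -8941/36514 = -0.2449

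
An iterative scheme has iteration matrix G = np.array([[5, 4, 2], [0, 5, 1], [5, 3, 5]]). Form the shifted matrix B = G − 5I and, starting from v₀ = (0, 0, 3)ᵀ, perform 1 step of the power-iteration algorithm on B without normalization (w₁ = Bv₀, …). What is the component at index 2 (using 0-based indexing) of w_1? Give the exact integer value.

B = G − 5I has rows (0, 4, 2); (0, 0, 1); (5, 3, 0)
w1 = Bv₀ = (6, 3, 0)
Requested component of w1: 0

0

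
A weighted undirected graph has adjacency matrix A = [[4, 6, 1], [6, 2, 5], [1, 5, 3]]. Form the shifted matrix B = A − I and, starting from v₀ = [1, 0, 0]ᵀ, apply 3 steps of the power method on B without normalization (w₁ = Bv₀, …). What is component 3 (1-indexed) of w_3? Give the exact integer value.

261

B = A − I has rows (3, 6, 1); (6, 1, 5); (1, 5, 2)
w1 = Bv₀ = (3·1 + 6·0 + 1·0; 6·1 + 1·0 + 5·0; 1·1 + 5·0 + 2·0) = (3, 6, 1)
w2 = Bw1 = (3·3 + 6·6 + 1·1; 6·3 + 1·6 + 5·1; 1·3 + 5·6 + 2·1) = (46, 29, 35)
w3 = Bw2 = (347, 480, 261)
Requested component of w3: 261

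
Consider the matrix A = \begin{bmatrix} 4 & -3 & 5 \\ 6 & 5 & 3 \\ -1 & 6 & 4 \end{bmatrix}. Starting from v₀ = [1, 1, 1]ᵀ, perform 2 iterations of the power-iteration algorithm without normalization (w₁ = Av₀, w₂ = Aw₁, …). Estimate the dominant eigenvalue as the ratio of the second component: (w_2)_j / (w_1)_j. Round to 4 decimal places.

9.5000

w1 = Av₀ = (6, 14, 9)
w2 = Aw1 = (27, 133, 114)
Ratio at component: 133 / 14 = 9.5000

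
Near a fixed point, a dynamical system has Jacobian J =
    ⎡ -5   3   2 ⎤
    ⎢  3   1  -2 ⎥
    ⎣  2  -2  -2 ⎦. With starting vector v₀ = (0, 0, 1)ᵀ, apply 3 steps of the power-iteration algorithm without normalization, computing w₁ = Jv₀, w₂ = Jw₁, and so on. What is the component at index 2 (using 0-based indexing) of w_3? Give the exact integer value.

-80

w1 = Jv₀ = (2, -2, -2)
w2 = Jw1 = (-20, 8, 12)
w3 = Jw2 = (148, -76, -80)
The requested component of w3 is -80.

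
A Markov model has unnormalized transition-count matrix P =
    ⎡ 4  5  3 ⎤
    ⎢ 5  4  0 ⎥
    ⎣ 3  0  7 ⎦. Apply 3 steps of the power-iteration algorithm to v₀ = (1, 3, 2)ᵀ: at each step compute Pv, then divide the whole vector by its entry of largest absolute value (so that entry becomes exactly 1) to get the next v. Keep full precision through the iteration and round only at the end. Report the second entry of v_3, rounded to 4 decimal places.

Pv0 = (25.00000, 17.00000, 17.00000); divide by 25.00000 → v1 = (1.00000, 0.68000, 0.68000)
Pv1 = (9.44000, 7.72000, 7.76000); divide by 9.44000 → v2 = (1.00000, 0.81780, 0.82203)
Pv2 = (10.55508, 8.27119, 8.75424); divide by 10.55508 → v3 = (1.00000, 0.78362, 0.82939)
Requested entry of v3: 1952/2491 = 0.7836

0.7836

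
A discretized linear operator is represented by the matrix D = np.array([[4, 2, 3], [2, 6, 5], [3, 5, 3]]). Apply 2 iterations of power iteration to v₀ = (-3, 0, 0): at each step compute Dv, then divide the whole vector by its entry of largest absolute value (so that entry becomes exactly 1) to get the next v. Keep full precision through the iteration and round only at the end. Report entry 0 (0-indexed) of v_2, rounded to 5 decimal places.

Dv0 = (-12.000000, -6.000000, -9.000000); divide by -12.000000 → v1 = (1.000000, 0.500000, 0.750000)
Dv1 = (7.250000, 8.750000, 7.750000); divide by 8.750000 → v2 = (0.828571, 1.000000, 0.885714)
Requested entry of v2: -87/-105 = 0.82857

0.82857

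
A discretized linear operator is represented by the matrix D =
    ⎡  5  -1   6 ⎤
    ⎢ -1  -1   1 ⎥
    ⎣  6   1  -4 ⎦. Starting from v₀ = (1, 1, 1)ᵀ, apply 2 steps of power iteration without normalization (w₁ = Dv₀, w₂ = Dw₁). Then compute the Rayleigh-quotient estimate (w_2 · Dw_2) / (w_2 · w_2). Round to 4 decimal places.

7.7238

w1 = Dv₀ = (10, -1, 3)
w2 = Dw1 = (69, -6, 47)
Dw2 = (633, -16, 220)
w2·Dw2 = 69·633 + (-6)·(-16) + 47·220 = 54113; w2·w2 = 69·69 + (-6)·(-6) + 47·47 = 7006
λ ≈ 54113/7006 = 7.7238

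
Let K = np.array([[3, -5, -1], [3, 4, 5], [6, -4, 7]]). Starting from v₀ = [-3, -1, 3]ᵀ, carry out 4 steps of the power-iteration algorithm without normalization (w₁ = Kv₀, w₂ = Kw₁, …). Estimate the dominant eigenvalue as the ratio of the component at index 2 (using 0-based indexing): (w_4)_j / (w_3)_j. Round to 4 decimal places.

10.7585

w1 = Kv₀ = (-7, 2, 7)
w2 = Kw1 = (-38, 22, -1)
w3 = Kw2 = (-223, -31, -323)
w4 = Kw3 = (-191, -2408, -3475)
Ratio at component: -3475 / -323 = 10.7585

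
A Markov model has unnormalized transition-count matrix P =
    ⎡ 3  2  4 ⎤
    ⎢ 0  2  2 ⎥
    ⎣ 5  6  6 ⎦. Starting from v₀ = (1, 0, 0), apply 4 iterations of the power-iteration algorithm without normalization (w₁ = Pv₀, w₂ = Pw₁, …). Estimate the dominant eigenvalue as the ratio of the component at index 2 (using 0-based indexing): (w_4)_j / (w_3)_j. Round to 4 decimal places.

10.4105

w1 = Pv₀ = (3·1 + 2·0 + 4·0; 0·1 + 2·0 + 2·0; 5·1 + 6·0 + 6·0) = (3, 0, 5)
w2 = Pw1 = (3·3 + 2·0 + 4·5; 0·3 + 2·0 + 2·5; 5·3 + 6·0 + 6·5) = (29, 10, 45)
w3 = Pw2 = (287, 110, 475)
w4 = Pw3 = (2981, 1170, 4945)
Ratio at component: 4945 / 475 = 10.4105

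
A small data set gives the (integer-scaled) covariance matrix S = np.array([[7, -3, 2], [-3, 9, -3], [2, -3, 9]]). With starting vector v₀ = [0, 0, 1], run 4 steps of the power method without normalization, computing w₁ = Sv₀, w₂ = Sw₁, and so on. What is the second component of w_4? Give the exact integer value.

w1 = Sv₀ = (2, -3, 9)
w2 = Sw1 = (41, -60, 94)
w3 = Sw2 = (655, -945, 1108)
w4 = Sw3 = (9636, -13794, 14117)
The requested component of w4 is -13794.

-13794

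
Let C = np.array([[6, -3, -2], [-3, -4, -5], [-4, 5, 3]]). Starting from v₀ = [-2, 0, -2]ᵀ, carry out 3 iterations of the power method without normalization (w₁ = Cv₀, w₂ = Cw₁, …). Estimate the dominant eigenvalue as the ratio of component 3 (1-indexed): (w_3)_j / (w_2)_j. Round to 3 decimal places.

w1 = Cv₀ = (6·(-2) + (-3)·0 + (-2)·(-2); (-3)·(-2) + (-4)·0 + (-5)·(-2); (-4)·(-2) + 5·0 + 3·(-2)) = (-8, 16, 2)
w2 = Cw1 = (6·(-8) + (-3)·16 + (-2)·2; (-3)·(-8) + (-4)·16 + (-5)·2; (-4)·(-8) + 5·16 + 3·2) = (-100, -50, 118)
w3 = Cw2 = (-686, -90, 504)
Ratio at component: 504 / 118 = 4.271

4.271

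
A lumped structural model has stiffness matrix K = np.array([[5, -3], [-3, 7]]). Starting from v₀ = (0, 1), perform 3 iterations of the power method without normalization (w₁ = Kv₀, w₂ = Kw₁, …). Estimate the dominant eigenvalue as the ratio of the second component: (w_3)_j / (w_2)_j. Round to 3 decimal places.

w1 = Kv₀ = (5·0 + (-3)·1; (-3)·0 + 7·1) = (-3, 7)
w2 = Kw1 = (5·(-3) + (-3)·7; (-3)·(-3) + 7·7) = (-36, 58)
w3 = Kw2 = (-354, 514)
Ratio at component: 514 / 58 = 8.862

λ ≈ 8.862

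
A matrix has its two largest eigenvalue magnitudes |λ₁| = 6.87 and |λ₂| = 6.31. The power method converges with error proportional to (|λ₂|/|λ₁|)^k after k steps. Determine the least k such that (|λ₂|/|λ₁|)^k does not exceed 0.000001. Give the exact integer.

|λ₂/λ₁| = 6.31/6.87 = 0.91849
Need k ≥ ln(0.000001) / ln(0.91849) = -13.8155 / -0.0850 ≈ 162.481
Smallest integer k satisfying the bound: 163

163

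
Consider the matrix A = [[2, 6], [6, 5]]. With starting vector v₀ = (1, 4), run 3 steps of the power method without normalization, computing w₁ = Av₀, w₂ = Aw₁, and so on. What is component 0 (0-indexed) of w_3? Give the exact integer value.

w1 = Av₀ = (2·1 + 6·4; 6·1 + 5·4) = (26, 26)
w2 = Aw1 = (2·26 + 6·26; 6·26 + 5·26) = (208, 286)
w3 = Aw2 = (2132, 2678)
The requested component of w3 is 2132.

2132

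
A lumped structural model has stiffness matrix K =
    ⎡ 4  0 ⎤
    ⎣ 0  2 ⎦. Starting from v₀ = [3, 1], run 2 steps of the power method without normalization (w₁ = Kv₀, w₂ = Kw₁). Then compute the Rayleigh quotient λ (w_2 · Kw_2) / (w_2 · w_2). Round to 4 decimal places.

λ ≈ 3.9862

w1 = Kv₀ = (4·3 + 0·1; 0·3 + 2·1) = (12, 2)
w2 = Kw1 = (4·12 + 0·2; 0·12 + 2·2) = (48, 4)
Kw2 = (192, 8)
w2·Kw2 = 48·192 + 4·8 = 9248; w2·w2 = 48·48 + 4·4 = 2320
λ ≈ 9248/2320 = 3.9862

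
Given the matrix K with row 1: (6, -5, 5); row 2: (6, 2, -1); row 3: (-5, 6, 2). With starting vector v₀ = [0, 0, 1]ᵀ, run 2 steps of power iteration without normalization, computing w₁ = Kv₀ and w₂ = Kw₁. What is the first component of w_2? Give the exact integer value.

w1 = Kv₀ = (5, -1, 2)
w2 = Kw1 = (45, 26, -27)
The requested component of w2 is 45.

45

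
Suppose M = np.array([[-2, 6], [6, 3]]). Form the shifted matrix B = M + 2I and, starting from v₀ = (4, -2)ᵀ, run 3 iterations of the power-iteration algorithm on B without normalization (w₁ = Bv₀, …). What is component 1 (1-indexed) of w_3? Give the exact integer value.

B = M + 2I has rows (0, 6); (6, 5)
w1 = Bv₀ = (0·4 + 6·(-2); 6·4 + 5·(-2)) = (-12, 14)
w2 = Bw1 = (0·(-12) + 6·14; 6·(-12) + 5·14) = (84, -2)
w3 = Bw2 = (-12, 494)
Requested component of w3: -12

-12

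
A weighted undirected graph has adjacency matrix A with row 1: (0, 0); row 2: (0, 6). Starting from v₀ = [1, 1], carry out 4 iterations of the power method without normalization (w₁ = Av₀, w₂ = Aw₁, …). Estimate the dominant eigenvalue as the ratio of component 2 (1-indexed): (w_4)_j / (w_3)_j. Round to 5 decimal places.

w1 = Av₀ = (0·1 + 0·1; 0·1 + 6·1) = (0, 6)
w2 = Aw1 = (0·0 + 0·6; 0·0 + 6·6) = (0, 36)
w3 = Aw2 = (0, 216)
w4 = Aw3 = (0, 1296)
Ratio at component: 1296 / 216 = 6.00000

6.00000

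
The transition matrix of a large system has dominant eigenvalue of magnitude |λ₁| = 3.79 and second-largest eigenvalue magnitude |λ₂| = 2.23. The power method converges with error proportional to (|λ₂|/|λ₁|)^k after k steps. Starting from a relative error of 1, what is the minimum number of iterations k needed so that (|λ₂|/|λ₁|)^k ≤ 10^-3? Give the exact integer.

|λ₂/λ₁| = 2.23/3.79 = 0.58839
Need k ≥ ln(10^-3) / ln(0.58839) = -6.9078 / -0.5304 ≈ 13.025
Smallest integer k satisfying the bound: 14

14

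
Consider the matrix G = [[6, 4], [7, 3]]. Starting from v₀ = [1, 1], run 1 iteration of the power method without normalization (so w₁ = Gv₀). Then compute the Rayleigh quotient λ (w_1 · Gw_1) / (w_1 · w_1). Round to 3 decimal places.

10.000

w1 = Gv₀ = (10, 10)
Gw1 = (100, 100)
w1·Gw1 = 10·100 + 10·100 = 2000; w1·w1 = 10·10 + 10·10 = 200
λ ≈ 2000/200 = 10.000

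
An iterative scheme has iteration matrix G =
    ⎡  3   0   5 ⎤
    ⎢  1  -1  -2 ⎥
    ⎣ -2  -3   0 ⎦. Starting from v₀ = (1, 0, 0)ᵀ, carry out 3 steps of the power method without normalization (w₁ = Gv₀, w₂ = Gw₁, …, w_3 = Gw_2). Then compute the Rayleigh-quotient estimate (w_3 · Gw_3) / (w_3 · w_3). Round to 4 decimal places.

3.5237

w1 = Gv₀ = (3·1 + 0·0 + 5·0; 1·1 + (-1)·0 + (-2)·0; (-2)·1 + (-3)·0 + 0·0) = (3, 1, -2)
w2 = Gw1 = (3·3 + 0·1 + 5·(-2); 1·3 + (-1)·1 + (-2)·(-2); (-2)·3 + (-3)·1 + 0·(-2)) = (-1, 6, -9)
w3 = Gw2 = (-48, 11, -16)
Gw3 = (-224, -27, 63)
w3·Gw3 = (-48)·(-224) + 11·(-27) + (-16)·63 = 9447; w3·w3 = (-48)·(-48) + 11·11 + (-16)·(-16) = 2681
λ ≈ 9447/2681 = 3.5237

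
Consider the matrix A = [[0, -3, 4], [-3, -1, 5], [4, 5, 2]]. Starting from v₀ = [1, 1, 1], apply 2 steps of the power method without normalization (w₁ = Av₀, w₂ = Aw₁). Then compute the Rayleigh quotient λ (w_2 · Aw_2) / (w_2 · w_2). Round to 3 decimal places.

λ ≈ 2.432

w1 = Av₀ = (0·1 + (-3)·1 + 4·1; (-3)·1 + (-1)·1 + 5·1; 4·1 + 5·1 + 2·1) = (1, 1, 11)
w2 = Aw1 = (0·1 + (-3)·1 + 4·11; (-3)·1 + (-1)·1 + 5·11; 4·1 + 5·1 + 2·11) = (41, 51, 31)
Aw2 = (-29, -19, 481)
w2·Aw2 = 41·(-29) + 51·(-19) + 31·481 = 12753; w2·w2 = 41·41 + 51·51 + 31·31 = 5243
λ ≈ 12753/5243 = 2.432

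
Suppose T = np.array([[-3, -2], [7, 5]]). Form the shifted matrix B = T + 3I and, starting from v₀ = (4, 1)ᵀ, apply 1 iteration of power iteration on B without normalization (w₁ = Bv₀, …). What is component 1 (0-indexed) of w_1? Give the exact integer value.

B = T + 3I has rows (0, -2); (7, 8)
w1 = Bv₀ = (-2, 36)
Requested component of w1: 36

36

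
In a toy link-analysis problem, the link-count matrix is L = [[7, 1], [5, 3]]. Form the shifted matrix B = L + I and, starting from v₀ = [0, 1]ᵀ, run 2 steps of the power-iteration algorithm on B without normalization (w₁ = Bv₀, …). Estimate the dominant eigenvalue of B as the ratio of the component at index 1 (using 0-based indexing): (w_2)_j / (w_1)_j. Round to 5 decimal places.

B = L + I has rows (8, 1); (5, 4)
w1 = Bv₀ = (8·0 + 1·1; 5·0 + 4·1) = (1, 4)
w2 = Bw1 = (8·1 + 1·4; 5·1 + 4·4) = (12, 21)
Ratio: 21/4 = 5.25000

μ ≈ 5.25000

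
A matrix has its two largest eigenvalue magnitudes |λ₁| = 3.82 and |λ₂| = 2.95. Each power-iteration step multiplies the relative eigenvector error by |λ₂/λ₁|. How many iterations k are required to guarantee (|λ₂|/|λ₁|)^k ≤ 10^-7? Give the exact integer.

|λ₂/λ₁| = 2.95/3.82 = 0.77225
Need k ≥ ln(10^-7) / ln(0.77225) = -16.1181 / -0.2584 ≈ 62.366
Smallest integer k satisfying the bound: 63

63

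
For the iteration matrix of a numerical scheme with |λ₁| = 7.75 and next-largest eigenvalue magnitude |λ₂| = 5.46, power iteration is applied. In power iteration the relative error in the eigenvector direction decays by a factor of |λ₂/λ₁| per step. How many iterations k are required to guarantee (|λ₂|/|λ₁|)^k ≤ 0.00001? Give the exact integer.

|λ₂/λ₁| = 5.46/7.75 = 0.70452
Need k ≥ ln(0.00001) / ln(0.70452) = -11.5129 / -0.3502 ≈ 32.871
Smallest integer k satisfying the bound: 33

33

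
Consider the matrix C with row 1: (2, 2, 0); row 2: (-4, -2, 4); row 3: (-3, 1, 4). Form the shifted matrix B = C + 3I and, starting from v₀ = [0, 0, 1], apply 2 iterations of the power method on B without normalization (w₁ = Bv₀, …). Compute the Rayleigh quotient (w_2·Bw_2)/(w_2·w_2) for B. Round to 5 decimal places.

B = C + 3I has rows (5, 2, 0); (-4, 1, 4); (-3, 1, 7)
w1 = Bv₀ = (0, 4, 7)
w2 = Bw1 = (8, 32, 53)
Bw2 = (104, 212, 379)
w2·Bw2 = 27703; w2·w2 = 3897; μ ≈ 27703/3897 = 7.10880

μ ≈ 7.10880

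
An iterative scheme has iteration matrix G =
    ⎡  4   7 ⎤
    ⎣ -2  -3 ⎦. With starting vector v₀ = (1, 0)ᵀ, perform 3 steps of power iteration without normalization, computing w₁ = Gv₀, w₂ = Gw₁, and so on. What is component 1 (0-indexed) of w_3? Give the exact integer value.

2

w1 = Gv₀ = (4·1 + 7·0; (-2)·1 + (-3)·0) = (4, -2)
w2 = Gw1 = (4·4 + 7·(-2); (-2)·4 + (-3)·(-2)) = (2, -2)
w3 = Gw2 = (-6, 2)
The requested component of w3 is 2.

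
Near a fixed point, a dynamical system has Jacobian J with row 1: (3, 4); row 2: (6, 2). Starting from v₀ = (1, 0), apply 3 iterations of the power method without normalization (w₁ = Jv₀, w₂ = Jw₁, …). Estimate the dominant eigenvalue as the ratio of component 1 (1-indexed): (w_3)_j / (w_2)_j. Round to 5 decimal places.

w1 = Jv₀ = (3, 6)
w2 = Jw1 = (33, 30)
w3 = Jw2 = (219, 258)
Ratio at component: 219 / 33 = 6.63636

6.63636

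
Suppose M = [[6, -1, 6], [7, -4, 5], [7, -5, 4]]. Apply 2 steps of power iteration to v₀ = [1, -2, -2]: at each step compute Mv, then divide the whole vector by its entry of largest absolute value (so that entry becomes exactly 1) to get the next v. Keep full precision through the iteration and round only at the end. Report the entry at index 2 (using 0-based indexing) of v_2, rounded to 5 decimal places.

Mv0 = (-4.000000, 5.000000, 9.000000); divide by 9.000000 → v1 = (-0.444444, 0.555556, 1.000000)
Mv1 = (2.777778, -0.333333, -1.888889); divide by 2.777778 → v2 = (1.000000, -0.120000, -0.680000)
Requested entry of v2: -17/25 = -0.68000

-0.68000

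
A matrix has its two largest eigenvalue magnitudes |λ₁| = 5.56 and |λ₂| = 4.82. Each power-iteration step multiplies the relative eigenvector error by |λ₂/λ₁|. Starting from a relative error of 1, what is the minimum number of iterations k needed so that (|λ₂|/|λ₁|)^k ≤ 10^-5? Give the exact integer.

81

|λ₂/λ₁| = 4.82/5.56 = 0.86691
Need k ≥ ln(10^-5) / ln(0.86691) = -11.5129 / -0.1428 ≈ 80.609
Smallest integer k satisfying the bound: 81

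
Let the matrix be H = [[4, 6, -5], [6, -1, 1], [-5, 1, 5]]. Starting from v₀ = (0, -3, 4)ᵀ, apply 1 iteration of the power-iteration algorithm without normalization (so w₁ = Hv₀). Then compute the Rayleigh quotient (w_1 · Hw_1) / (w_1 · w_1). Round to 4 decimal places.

5.9921

w1 = Hv₀ = (4·0 + 6·(-3) + (-5)·4; 6·0 + (-1)·(-3) + 1·4; (-5)·0 + 1·(-3) + 5·4) = (-38, 7, 17)
Hw1 = (-195, -218, 282)
w1·Hw1 = (-38)·(-195) + 7·(-218) + 17·282 = 10678; w1·w1 = (-38)·(-38) + 7·7 + 17·17 = 1782
λ ≈ 10678/1782 = 5.9921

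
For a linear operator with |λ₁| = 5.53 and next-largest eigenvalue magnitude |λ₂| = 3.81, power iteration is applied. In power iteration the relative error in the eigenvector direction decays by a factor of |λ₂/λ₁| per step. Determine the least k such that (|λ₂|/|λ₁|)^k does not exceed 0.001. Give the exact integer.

|λ₂/λ₁| = 3.81/5.53 = 0.68897
Need k ≥ ln(0.001) / ln(0.68897) = -6.9078 / -0.3726 ≈ 18.541
Smallest integer k satisfying the bound: 19

19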